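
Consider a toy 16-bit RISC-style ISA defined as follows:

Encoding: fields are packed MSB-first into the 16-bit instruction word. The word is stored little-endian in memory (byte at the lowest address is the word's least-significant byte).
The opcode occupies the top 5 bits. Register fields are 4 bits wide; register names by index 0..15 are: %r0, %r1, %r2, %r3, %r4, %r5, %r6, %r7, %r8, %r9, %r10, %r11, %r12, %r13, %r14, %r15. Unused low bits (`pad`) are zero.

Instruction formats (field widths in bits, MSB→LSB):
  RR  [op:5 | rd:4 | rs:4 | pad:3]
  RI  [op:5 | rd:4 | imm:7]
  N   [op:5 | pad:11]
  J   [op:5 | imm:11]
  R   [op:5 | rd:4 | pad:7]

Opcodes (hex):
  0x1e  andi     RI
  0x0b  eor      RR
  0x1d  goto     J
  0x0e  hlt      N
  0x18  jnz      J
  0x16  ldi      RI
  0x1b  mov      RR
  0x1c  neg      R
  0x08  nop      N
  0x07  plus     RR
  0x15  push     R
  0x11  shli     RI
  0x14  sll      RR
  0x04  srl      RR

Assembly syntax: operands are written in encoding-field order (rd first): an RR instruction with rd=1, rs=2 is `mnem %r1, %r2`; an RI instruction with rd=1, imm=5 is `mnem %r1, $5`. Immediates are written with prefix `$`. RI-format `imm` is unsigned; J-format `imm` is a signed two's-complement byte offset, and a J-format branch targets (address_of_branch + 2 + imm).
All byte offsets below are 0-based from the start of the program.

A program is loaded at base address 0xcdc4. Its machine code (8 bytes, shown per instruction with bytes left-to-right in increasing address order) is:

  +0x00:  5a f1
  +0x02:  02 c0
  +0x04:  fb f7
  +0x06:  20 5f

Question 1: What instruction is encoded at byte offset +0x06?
@+06  little-endian(20 5f) = 0x5f20
  top 5b → 0xb → eor [RR]
  rd: (w>>7)&0xf=0xe → %r14
  rs: (w>>3)&0xf=0x4 → %r4

eor %r14, %r4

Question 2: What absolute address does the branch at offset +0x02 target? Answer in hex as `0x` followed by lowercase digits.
0xcdca

+0x02: 02 c0 ⇒ word 0xc002 (little)
  op=0xc002>>11=0x18 ⇒ jnz (J)
  imm: (w>>0)&0x7ff=0x2 → $2
  target = base 0xcdc4 + off 0x02 + 2 + imm 2 = 0xcdca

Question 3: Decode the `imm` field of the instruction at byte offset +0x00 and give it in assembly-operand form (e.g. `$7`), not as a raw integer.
$90

off 0x00: read 5a f1 as little → 0xf15a
  top 5b → 0x1e → andi [RI]
  [10:7] rd=2 = %r2
  [6:0] imm=90 = $90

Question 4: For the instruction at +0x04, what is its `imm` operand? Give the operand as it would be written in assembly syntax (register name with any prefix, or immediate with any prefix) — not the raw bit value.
$123

[04] fb f7 → 0xf7fb
  opcode bits[15:11]=0x1e: andi/RI
  rd@[10:7]=0xf ⇒ %r15
  imm@[6:0]=0x7b ⇒ $123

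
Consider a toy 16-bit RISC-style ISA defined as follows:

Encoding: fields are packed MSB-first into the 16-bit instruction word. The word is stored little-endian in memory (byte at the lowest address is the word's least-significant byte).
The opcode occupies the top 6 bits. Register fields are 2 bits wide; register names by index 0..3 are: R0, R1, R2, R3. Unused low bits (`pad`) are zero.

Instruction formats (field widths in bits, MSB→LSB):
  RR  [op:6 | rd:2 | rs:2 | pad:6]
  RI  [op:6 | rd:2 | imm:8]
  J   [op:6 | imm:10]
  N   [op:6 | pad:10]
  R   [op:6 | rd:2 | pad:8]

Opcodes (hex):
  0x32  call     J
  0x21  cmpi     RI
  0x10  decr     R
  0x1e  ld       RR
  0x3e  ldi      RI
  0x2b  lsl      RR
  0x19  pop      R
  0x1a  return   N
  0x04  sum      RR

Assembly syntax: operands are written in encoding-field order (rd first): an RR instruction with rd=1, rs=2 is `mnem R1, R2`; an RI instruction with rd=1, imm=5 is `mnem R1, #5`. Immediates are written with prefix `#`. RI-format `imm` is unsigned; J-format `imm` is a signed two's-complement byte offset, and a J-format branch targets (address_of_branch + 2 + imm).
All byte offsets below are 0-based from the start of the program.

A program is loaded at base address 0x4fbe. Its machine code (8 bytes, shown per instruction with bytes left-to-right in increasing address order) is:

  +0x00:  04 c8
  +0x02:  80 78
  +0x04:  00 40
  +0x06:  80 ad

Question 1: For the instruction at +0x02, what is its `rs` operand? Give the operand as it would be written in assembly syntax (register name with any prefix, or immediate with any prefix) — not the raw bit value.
+0x02: 80 78 ⇒ word 0x7880 (little)
  op=0x7880>>10=0x1e ⇒ ld (RR)
  rd: (w>>8)&0x3=0x0 → R0
  rs: (w>>6)&0x3=0x2 → R2

R2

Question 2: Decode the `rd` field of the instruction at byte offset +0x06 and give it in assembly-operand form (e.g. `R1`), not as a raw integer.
R1

off 0x06: read 80 ad as little → 0xad80
  opcode bits[15:10]=0x2b: lsl/RR
  rd@[9:8]=0x1 ⇒ R1
  rs@[7:6]=0x2 ⇒ R2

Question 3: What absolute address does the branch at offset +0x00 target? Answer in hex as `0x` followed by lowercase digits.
0x4fc4

+0x00: 04 c8 ⇒ word 0xc804 (little)
  opcode bits[15:10]=0x32: call/J
  imm@[9:0]=0x4 ⇒ #4
  target = base 0x4fbe + off 0x00 + 2 + imm 4 = 0x4fc4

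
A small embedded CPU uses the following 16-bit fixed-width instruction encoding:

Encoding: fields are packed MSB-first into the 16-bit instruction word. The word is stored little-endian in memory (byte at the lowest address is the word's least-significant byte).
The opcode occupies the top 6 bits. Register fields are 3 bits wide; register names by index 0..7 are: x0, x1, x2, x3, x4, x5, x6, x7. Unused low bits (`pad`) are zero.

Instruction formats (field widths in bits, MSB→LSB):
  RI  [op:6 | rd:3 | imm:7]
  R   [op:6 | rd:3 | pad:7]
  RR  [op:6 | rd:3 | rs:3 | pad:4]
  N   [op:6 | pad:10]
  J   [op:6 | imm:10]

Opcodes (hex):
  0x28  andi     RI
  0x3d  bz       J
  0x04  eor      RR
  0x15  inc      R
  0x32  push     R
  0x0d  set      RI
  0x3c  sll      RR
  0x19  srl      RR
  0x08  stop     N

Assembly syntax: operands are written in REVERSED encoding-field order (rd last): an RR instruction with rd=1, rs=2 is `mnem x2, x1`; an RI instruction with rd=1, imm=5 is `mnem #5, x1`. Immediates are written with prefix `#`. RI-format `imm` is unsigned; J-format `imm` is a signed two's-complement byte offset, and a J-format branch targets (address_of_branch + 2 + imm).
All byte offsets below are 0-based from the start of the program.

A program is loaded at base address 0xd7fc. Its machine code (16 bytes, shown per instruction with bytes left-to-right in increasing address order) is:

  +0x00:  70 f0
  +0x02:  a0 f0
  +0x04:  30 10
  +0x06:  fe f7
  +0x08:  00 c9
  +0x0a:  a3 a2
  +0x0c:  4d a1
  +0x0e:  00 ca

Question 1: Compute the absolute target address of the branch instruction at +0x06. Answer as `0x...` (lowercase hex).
+0x06: fe f7 ⇒ word 0xf7fe (little)
  top 6b → 0x3d → bz [J]
  [9:0] imm=1022 (s10→-2) = #-2
  target = base 0xd7fc + off 0x06 + 2 + imm -2 = 0xd802

0xd802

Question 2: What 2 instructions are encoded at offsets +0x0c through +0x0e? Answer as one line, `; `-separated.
+0x0c: 4d a1 ⇒ word 0xa14d (little)
  opcode bits[15:10]=0x28: andi/RI
  rd: (w>>7)&0x7=0x2 → x2
  imm: (w>>0)&0x7f=0x4d → #77
+0x0e: 00 ca ⇒ word 0xca00 (little)
  opcode bits[15:10]=0x32: push/R
  rd: (w>>7)&0x7=0x4 → x4

andi #77, x2; push x4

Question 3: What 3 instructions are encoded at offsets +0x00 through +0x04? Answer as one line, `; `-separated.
sll x7, x0; sll x2, x1; eor x3, x0

[00] 70 f0 → 0xf070
  opcode bits[15:10]=0x3c: sll/RR
  rd@[9:7]=0x0 ⇒ x0
  rs@[6:4]=0x7 ⇒ x7
[02] a0 f0 → 0xf0a0
  opcode bits[15:10]=0x3c: sll/RR
  rd@[9:7]=0x1 ⇒ x1
  rs@[6:4]=0x2 ⇒ x2
[04] 30 10 → 0x1030
  opcode bits[15:10]=0x4: eor/RR
  rd@[9:7]=0x0 ⇒ x0
  rs@[6:4]=0x3 ⇒ x3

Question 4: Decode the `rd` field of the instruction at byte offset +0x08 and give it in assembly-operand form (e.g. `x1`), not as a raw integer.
x2

@+08  little-endian(00 c9) = 0xc900
  op=0xc900>>10=0x32 ⇒ push (R)
  rd: (w>>7)&0x7=0x2 → x2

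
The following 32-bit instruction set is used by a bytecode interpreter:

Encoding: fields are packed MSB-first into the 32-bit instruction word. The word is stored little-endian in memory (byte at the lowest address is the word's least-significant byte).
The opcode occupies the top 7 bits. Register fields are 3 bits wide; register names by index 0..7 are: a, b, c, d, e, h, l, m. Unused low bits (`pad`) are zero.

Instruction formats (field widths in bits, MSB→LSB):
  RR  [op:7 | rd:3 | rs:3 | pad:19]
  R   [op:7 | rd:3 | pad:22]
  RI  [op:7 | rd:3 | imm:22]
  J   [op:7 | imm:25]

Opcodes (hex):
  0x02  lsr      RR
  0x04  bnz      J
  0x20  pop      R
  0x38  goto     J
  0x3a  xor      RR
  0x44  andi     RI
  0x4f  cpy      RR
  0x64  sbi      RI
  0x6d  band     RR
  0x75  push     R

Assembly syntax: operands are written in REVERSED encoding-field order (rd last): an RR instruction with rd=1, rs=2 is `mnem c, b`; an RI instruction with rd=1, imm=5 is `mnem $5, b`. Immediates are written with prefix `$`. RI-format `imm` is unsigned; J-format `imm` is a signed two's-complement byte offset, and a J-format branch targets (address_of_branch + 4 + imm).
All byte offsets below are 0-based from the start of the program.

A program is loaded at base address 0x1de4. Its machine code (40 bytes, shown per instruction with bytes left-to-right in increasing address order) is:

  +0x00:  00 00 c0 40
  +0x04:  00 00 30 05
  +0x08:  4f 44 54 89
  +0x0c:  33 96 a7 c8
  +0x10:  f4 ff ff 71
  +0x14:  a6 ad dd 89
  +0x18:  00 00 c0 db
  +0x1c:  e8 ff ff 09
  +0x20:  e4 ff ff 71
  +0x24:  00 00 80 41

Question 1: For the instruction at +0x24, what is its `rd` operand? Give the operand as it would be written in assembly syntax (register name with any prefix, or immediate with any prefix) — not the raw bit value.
@+24  little-endian(00 00 80 41) = 0x41800000
  opcode bits[31:25]=0x20: pop/R
  [24:22] rd=6 = l

l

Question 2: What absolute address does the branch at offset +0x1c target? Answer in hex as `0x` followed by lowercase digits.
0x1dec

[1c] e8 ff ff 09 → 0x09ffffe8
  top 7b → 0x4 → bnz [J]
  [24:0] imm=33554408 (s25→-24) = $-24
  target = base 0x1de4 + off 0x1c + 4 + imm -24 = 0x1dec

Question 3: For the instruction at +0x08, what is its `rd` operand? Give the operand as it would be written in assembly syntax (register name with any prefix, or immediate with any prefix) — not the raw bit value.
[08] 4f 44 54 89 → 0x8954444f
  top 7b → 0x44 → andi [RI]
  rd@[24:22]=0x5 ⇒ h
  imm@[21:0]=0x14444f ⇒ $1328207

h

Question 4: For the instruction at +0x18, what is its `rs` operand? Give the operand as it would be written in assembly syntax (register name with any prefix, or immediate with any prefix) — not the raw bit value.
a

off 0x18: read 00 00 c0 db as little → 0xdbc00000
  opcode bits[31:25]=0x6d: band/RR
  rd: (w>>22)&0x7=0x7 → m
  rs: (w>>19)&0x7=0x0 → a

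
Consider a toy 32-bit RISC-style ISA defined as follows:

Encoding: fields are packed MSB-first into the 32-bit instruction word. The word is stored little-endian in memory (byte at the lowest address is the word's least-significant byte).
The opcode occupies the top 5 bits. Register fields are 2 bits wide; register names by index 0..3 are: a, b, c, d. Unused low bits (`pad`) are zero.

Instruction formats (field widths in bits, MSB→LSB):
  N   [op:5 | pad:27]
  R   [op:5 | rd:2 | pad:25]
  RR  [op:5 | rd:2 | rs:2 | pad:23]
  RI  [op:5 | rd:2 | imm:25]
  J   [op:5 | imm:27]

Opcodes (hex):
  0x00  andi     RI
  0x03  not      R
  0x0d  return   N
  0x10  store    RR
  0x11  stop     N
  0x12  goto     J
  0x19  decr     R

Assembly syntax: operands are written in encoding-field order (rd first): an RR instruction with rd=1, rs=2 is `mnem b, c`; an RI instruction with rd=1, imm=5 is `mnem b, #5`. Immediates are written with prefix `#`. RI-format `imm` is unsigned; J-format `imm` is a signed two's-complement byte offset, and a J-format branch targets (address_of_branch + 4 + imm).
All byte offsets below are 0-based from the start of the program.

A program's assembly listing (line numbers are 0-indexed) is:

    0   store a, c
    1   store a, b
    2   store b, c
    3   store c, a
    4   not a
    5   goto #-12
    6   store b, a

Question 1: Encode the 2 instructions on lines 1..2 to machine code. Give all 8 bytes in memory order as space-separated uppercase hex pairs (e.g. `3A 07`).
00 00 80 80 00 00 00 83

1. store fields op=0x10:5|rd=0:2|rs=1:2|pad=0:23 → word 80800000h → 00 00 80 80
2. store fields op=0x10:5|rd=1:2|rs=2:2|pad=0:23 → word 83000000h → 00 00 00 83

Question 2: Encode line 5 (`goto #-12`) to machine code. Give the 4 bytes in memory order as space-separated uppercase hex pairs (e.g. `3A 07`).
F4 FF FF 97

L5: goto op=0x12:5|imm=-12:27 ⇒ 0x97fffff4 ⇒ little f4 ff ff 97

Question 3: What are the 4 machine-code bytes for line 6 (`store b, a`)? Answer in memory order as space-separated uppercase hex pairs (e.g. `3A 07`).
00 00 00 82

L6: store op=0x10:5|rd=1:2|rs=0:2|pad=0:23 ⇒ 0x82000000 ⇒ little 00 00 00 82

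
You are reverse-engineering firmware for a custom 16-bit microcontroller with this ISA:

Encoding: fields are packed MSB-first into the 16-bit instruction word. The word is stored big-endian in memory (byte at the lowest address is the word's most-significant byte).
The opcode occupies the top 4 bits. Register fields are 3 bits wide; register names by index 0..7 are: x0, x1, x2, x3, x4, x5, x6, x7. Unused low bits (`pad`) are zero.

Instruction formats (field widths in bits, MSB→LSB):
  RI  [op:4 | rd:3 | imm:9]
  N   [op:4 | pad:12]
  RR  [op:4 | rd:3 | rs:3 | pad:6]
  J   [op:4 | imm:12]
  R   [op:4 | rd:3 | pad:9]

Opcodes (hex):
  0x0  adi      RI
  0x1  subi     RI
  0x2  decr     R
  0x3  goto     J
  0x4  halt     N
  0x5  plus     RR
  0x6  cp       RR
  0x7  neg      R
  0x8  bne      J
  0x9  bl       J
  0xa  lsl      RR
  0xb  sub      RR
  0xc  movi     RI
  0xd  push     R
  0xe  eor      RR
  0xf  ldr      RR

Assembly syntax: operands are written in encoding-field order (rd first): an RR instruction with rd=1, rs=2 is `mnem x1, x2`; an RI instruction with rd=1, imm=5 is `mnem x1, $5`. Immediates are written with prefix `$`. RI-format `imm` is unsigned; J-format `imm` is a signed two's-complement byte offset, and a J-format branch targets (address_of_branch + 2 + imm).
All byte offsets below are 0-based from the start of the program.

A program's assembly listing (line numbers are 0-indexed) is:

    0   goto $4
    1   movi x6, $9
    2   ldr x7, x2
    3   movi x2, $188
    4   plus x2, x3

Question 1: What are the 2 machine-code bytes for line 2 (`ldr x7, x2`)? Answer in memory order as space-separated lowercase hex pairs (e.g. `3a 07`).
L2: ldr op=0xf:4|rd=7:3|rs=2:3|pad=0:6 ⇒ 0xfe80 ⇒ big fe 80

fe 80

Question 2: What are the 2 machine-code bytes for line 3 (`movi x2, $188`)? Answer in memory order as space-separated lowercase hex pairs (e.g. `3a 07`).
L3: movi op=0xc:4|rd=2:3|imm=188:9 ⇒ 0xc4bc ⇒ big c4 bc

c4 bc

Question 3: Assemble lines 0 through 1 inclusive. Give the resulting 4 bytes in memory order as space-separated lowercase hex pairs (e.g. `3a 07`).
30 04 cc 09

0. goto fields op=0x3:4|imm=4:12 → word 3004h → 30 04
1. movi fields op=0xc:4|rd=6:3|imm=9:9 → word cc09h → cc 09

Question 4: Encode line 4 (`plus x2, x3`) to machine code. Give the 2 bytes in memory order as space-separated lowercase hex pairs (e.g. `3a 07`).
line 4 (plus): pack op=0x5:4|rd=2:3|rs=3:3|pad=0:6 = 0x54c0; big→ 54 c0

54 c0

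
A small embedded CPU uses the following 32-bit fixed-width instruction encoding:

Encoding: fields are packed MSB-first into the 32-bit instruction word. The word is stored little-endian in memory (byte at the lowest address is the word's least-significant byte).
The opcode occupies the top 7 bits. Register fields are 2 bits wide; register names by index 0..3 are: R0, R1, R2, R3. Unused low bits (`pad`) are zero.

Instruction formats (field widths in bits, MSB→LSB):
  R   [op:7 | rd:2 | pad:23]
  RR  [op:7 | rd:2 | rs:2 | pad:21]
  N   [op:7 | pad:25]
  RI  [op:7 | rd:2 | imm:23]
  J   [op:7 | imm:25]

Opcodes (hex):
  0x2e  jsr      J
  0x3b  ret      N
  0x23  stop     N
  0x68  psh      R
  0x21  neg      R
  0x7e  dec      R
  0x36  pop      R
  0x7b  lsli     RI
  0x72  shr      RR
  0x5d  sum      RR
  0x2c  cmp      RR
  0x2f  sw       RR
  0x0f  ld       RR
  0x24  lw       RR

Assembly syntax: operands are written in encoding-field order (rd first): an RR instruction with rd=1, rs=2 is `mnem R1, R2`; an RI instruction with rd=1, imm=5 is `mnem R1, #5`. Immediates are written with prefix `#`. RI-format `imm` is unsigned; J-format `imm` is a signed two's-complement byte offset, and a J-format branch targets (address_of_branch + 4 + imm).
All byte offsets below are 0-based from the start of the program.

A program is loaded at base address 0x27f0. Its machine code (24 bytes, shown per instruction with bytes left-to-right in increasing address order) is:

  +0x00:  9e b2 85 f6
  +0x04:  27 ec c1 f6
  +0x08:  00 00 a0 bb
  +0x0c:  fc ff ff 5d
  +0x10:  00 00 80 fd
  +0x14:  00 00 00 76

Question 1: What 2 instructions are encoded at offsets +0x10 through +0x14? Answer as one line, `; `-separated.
+0x10: 00 00 80 fd ⇒ word 0xfd800000 (little)
  opcode bits[31:25]=0x7e: dec/R
  rd@[24:23]=0x3 ⇒ R3
+0x14: 00 00 00 76 ⇒ word 0x76000000 (little)
  opcode bits[31:25]=0x3b: ret/N

dec R3; ret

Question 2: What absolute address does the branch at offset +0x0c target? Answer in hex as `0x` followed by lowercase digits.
@+0c  little-endian(fc ff ff 5d) = 0x5dfffffc
  op=0x5dfffffc>>25=0x2e ⇒ jsr (J)
  [24:0] imm=33554428 (s25→-4) = #-4
  target = base 0x27f0 + off 0x0c + 4 + imm -4 = 0x27fc

0x27fc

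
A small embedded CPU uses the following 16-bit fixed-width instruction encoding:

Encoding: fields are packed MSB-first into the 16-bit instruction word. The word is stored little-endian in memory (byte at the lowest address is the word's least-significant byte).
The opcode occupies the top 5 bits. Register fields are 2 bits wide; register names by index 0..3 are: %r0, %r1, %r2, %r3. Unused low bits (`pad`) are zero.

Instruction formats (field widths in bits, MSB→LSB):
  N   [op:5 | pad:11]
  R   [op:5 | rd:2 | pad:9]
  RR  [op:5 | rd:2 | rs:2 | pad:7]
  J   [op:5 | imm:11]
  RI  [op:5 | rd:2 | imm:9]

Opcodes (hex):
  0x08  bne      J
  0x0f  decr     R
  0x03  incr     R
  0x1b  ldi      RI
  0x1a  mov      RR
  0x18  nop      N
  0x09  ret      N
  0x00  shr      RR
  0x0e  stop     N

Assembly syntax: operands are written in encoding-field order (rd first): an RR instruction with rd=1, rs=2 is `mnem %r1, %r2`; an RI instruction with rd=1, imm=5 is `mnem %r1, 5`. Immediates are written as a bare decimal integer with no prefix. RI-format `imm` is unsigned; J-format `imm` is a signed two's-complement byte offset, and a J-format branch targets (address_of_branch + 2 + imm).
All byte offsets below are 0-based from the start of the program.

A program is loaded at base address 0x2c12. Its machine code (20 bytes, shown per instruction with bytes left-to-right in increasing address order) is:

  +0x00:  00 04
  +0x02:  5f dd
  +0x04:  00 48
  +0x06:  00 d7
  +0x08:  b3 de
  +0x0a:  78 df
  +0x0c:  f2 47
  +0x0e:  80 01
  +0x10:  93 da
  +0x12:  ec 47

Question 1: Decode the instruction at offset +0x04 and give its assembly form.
ret

+0x04: 00 48 ⇒ word 0x4800 (little)
  op=0x4800>>11=0x9 ⇒ ret (N)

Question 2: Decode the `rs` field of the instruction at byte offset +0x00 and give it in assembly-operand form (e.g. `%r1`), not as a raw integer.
off 0x00: read 00 04 as little → 0x0400
  op=0x0400>>11=0x0 ⇒ shr (RR)
  [10:9] rd=2 = %r2
  [8:7] rs=0 = %r0

%r0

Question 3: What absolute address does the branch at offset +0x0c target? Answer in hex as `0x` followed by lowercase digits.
off 0x0c: read f2 47 as little → 0x47f2
  opcode bits[15:11]=0x8: bne/J
  [10:0] imm=2034 (s11→-14) = -14
  target = base 0x2c12 + off 0x0c + 2 + imm -14 = 0x2c12

0x2c12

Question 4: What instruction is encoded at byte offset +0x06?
mov %r3, %r2

@+06  little-endian(00 d7) = 0xd700
  op=0xd700>>11=0x1a ⇒ mov (RR)
  rd: (w>>9)&0x3=0x3 → %r3
  rs: (w>>7)&0x3=0x2 → %r2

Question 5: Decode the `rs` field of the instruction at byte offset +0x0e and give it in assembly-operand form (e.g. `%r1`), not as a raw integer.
+0x0e: 80 01 ⇒ word 0x0180 (little)
  op=0x0180>>11=0x0 ⇒ shr (RR)
  rd: (w>>9)&0x3=0x0 → %r0
  rs: (w>>7)&0x3=0x3 → %r3

%r3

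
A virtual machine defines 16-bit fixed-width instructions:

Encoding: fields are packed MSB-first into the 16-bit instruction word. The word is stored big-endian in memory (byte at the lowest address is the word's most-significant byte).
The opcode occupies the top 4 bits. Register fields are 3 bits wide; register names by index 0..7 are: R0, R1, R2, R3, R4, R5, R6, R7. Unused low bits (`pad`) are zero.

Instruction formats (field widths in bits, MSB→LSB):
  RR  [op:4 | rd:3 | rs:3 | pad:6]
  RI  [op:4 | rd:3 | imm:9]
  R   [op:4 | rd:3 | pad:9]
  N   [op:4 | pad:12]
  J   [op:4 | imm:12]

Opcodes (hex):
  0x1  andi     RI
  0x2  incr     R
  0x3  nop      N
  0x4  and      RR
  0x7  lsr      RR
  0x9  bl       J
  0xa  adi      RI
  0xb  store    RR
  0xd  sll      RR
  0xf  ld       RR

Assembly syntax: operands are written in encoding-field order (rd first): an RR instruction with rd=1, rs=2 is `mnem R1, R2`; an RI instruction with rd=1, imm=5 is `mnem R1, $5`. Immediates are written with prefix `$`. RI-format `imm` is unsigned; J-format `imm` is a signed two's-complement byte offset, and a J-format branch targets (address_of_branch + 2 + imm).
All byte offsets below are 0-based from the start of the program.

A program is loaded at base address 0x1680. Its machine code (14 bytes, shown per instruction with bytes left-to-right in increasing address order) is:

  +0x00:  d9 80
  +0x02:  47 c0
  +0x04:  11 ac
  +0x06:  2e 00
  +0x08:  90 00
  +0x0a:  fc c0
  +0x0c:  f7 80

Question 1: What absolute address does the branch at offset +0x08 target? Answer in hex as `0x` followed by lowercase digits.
off 0x08: read 90 00 as big → 0x9000
  top 4b → 0x9 → bl [J]
  [11:0] imm=0 = $0
  target = base 0x1680 + off 0x08 + 2 + imm 0 = 0x168a

0x168a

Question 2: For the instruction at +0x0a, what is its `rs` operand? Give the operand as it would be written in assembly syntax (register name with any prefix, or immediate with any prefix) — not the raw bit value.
off 0x0a: read fc c0 as big → 0xfcc0
  top 4b → 0xf → ld [RR]
  [11:9] rd=6 = R6
  [8:6] rs=3 = R3

R3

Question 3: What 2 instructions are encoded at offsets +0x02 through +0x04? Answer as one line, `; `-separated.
and R3, R7; andi R0, $428

@+02  big-endian(47 c0) = 0x47c0
  op=0x47c0>>12=0x4 ⇒ and (RR)
  rd@[11:9]=0x3 ⇒ R3
  rs@[8:6]=0x7 ⇒ R7
@+04  big-endian(11 ac) = 0x11ac
  op=0x11ac>>12=0x1 ⇒ andi (RI)
  rd@[11:9]=0x0 ⇒ R0
  imm@[8:0]=0x1ac ⇒ $428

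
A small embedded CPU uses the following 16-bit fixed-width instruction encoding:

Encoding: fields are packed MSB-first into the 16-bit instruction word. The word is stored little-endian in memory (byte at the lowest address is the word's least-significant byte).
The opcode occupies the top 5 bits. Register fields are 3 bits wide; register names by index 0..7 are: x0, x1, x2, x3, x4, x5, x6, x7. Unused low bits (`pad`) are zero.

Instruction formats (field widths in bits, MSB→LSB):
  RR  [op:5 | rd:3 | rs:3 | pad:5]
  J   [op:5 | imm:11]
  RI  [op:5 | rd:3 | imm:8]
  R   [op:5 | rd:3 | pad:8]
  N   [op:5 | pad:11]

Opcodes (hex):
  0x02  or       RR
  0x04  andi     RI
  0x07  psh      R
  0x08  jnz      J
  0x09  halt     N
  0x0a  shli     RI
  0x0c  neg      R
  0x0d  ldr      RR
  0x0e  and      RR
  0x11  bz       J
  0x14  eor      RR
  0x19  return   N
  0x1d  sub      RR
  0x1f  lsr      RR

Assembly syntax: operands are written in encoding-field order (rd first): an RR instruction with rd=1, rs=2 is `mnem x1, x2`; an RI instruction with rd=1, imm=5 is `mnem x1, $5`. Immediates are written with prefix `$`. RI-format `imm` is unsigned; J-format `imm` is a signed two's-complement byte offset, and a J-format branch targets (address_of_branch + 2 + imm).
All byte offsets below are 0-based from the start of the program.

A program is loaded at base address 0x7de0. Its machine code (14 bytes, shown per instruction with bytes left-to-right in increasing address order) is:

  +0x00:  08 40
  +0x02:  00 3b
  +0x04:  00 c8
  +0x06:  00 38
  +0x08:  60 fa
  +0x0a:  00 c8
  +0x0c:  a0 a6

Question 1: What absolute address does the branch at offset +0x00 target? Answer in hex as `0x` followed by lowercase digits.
off 0x00: read 08 40 as little → 0x4008
  op=0x4008>>11=0x8 ⇒ jnz (J)
  imm@[10:0]=0x8 ⇒ $8
  target = base 0x7de0 + off 0x00 + 2 + imm 8 = 0x7dea

0x7dea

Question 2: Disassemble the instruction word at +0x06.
@+06  little-endian(00 38) = 0x3800
  top 5b → 0x7 → psh [R]
  rd: (w>>8)&0x7=0x0 → x0

psh x0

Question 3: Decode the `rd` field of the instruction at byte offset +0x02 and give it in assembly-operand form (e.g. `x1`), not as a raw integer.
@+02  little-endian(00 3b) = 0x3b00
  top 5b → 0x7 → psh [R]
  rd: (w>>8)&0x7=0x3 → x3

x3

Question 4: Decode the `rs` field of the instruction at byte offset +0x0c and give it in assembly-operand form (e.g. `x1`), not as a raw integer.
x5

[0c] a0 a6 → 0xa6a0
  op=0xa6a0>>11=0x14 ⇒ eor (RR)
  rd: (w>>8)&0x7=0x6 → x6
  rs: (w>>5)&0x7=0x5 → x5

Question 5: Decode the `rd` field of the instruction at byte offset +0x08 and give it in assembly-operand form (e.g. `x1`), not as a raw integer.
@+08  little-endian(60 fa) = 0xfa60
  opcode bits[15:11]=0x1f: lsr/RR
  rd: (w>>8)&0x7=0x2 → x2
  rs: (w>>5)&0x7=0x3 → x3

x2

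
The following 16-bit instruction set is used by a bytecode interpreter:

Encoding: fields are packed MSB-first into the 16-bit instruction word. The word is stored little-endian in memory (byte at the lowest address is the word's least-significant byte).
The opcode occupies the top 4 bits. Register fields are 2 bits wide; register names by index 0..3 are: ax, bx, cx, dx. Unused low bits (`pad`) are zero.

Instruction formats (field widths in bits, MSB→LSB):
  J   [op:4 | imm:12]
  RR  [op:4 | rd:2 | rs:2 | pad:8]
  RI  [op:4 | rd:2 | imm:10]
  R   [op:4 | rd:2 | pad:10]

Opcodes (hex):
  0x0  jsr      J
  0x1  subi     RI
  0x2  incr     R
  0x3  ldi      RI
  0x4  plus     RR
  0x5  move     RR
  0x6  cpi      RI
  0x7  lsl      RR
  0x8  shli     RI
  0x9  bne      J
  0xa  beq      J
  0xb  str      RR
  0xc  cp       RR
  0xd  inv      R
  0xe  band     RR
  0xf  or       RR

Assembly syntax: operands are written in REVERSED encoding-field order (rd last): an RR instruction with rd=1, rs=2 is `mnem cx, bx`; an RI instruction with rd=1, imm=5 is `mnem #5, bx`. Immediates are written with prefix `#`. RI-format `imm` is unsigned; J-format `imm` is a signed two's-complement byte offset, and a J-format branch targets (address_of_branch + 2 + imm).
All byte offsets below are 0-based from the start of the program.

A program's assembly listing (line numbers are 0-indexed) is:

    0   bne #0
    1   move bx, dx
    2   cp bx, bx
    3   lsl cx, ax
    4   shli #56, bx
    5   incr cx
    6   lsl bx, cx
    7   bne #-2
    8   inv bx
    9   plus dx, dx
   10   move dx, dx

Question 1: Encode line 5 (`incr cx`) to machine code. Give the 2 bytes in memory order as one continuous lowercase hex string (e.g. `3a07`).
0028

line 5 (incr): pack op=0x2:4|rd=2:2|pad=0:10 = 0x2800; little→ 00 28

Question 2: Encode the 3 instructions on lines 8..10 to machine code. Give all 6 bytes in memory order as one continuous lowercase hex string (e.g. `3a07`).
00d4004f005f

8. inv fields op=0xd:4|rd=1:2|pad=0:10 → word d400h → 00 d4
9. plus fields op=0x4:4|rd=3:2|rs=3:2|pad=0:8 → word 4f00h → 00 4f
10. move fields op=0x5:4|rd=3:2|rs=3:2|pad=0:8 → word 5f00h → 00 5f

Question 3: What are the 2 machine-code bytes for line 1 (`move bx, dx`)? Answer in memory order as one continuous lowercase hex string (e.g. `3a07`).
005d

1. move fields op=0x5:4|rd=3:2|rs=1:2|pad=0:8 → word 5d00h → 00 5d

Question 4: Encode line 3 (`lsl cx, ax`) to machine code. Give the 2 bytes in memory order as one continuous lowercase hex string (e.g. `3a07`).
L3: lsl op=0x7:4|rd=0:2|rs=2:2|pad=0:8 ⇒ 0x7200 ⇒ little 00 72

0072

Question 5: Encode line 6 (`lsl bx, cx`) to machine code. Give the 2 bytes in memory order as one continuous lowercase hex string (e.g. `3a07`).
L6: lsl op=0x7:4|rd=2:2|rs=1:2|pad=0:8 ⇒ 0x7900 ⇒ little 00 79

0079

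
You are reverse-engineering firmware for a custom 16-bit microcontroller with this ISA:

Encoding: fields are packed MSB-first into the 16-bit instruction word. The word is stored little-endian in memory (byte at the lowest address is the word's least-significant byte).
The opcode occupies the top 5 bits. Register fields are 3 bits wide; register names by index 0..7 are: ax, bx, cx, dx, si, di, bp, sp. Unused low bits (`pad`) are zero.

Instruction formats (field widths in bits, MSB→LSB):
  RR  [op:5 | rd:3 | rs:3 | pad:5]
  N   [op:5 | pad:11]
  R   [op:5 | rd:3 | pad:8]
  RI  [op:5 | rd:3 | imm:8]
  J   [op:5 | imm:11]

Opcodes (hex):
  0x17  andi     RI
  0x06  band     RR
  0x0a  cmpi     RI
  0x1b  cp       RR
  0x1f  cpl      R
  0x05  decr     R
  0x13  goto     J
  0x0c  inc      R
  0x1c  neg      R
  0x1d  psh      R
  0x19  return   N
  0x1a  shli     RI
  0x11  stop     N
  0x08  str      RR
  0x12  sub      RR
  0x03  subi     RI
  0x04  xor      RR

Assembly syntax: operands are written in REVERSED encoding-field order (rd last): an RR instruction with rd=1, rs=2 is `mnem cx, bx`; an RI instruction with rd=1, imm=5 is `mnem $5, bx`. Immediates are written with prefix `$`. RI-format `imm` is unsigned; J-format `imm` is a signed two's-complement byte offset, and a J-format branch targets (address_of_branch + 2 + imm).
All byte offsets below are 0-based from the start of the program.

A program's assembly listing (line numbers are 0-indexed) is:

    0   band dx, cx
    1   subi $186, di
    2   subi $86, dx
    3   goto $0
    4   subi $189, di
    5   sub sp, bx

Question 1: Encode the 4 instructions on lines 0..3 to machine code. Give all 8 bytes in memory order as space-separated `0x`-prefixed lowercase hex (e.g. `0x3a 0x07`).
0. band fields op=0x6:5|rd=2:3|rs=3:3|pad=0:5 → word 3260h → 60 32
1. subi fields op=0x3:5|rd=5:3|imm=186:8 → word 1dbah → ba 1d
2. subi fields op=0x3:5|rd=3:3|imm=86:8 → word 1b56h → 56 1b
3. goto fields op=0x13:5|imm=0:11 → word 9800h → 00 98

0x60 0x32 0xba 0x1d 0x56 0x1b 0x00 0x98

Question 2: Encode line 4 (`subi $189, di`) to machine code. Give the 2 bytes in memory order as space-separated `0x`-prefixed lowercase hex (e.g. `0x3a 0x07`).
0xbd 0x1d

L4: subi op=0x3:5|rd=5:3|imm=189:8 ⇒ 0x1dbd ⇒ little bd 1d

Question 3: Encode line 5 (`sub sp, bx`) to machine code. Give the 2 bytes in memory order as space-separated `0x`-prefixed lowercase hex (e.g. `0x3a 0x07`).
0xe0 0x91

5. sub fields op=0x12:5|rd=1:3|rs=7:3|pad=0:5 → word 91e0h → e0 91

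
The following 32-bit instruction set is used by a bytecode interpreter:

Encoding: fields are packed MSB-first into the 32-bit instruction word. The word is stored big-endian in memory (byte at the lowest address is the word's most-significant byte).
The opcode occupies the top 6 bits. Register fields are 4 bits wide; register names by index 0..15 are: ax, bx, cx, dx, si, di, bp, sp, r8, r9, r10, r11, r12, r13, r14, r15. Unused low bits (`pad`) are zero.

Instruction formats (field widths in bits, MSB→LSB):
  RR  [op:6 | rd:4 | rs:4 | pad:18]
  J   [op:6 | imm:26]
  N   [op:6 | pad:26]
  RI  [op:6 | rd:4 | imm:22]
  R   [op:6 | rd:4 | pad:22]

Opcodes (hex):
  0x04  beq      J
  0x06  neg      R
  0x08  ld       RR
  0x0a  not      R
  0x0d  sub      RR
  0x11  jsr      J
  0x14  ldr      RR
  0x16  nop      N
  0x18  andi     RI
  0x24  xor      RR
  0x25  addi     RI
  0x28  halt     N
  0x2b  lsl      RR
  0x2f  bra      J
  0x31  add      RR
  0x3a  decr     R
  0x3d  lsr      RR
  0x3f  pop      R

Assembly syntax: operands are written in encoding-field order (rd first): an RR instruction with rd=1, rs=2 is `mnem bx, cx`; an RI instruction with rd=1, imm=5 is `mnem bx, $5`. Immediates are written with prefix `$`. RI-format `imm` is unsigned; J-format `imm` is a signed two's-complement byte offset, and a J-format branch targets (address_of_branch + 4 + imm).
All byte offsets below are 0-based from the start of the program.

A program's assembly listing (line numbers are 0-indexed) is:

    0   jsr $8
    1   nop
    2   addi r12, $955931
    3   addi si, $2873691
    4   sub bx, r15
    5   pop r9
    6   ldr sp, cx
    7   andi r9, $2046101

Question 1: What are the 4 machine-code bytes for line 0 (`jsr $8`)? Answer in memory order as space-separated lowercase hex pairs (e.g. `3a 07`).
L0: jsr op=0x11:6|imm=8:26 ⇒ 0x44000008 ⇒ big 44 00 00 08

44 00 00 08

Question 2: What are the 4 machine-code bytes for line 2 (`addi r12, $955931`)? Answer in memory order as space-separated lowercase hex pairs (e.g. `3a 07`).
97 0e 96 1b

2. addi fields op=0x25:6|rd=12:4|imm=955931:22 → word 970e961bh → 97 0e 96 1b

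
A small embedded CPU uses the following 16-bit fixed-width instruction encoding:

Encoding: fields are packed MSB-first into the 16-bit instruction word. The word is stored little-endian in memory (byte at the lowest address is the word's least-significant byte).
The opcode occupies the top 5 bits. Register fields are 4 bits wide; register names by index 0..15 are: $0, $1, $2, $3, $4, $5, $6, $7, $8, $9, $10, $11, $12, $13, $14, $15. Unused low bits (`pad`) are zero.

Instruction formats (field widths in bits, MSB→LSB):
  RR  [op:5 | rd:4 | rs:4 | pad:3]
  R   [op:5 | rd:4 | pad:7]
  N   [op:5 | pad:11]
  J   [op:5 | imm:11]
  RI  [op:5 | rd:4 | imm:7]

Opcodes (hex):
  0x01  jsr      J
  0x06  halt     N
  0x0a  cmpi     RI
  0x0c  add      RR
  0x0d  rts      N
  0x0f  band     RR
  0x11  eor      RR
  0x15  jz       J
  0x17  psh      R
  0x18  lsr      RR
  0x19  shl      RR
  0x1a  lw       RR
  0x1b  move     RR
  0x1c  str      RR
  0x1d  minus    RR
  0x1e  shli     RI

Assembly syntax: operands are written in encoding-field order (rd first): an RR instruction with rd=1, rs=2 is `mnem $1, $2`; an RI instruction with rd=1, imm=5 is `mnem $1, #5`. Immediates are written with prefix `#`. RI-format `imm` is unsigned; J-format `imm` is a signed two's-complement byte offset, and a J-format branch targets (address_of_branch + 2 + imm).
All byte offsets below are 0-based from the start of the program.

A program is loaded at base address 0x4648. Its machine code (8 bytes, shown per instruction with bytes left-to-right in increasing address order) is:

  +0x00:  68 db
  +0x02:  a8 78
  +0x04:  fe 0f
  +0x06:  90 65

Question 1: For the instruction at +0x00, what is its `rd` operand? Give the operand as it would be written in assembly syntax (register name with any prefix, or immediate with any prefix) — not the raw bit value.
off 0x00: read 68 db as little → 0xdb68
  top 5b → 0x1b → move [RR]
  [10:7] rd=6 = $6
  [6:3] rs=13 = $13

$6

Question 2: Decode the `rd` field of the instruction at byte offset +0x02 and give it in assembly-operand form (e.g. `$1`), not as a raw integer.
$1

+0x02: a8 78 ⇒ word 0x78a8 (little)
  opcode bits[15:11]=0xf: band/RR
  rd@[10:7]=0x1 ⇒ $1
  rs@[6:3]=0x5 ⇒ $5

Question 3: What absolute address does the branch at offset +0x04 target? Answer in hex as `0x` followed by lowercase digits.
0x464c

off 0x04: read fe 0f as little → 0x0ffe
  op=0x0ffe>>11=0x1 ⇒ jsr (J)
  imm@[10:0]=0x7fe (s11→-2) ⇒ #-2
  target = base 0x4648 + off 0x04 + 2 + imm -2 = 0x464c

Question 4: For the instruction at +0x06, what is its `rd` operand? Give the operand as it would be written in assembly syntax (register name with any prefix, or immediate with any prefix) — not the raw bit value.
[06] 90 65 → 0x6590
  opcode bits[15:11]=0xc: add/RR
  rd@[10:7]=0xb ⇒ $11
  rs@[6:3]=0x2 ⇒ $2

$11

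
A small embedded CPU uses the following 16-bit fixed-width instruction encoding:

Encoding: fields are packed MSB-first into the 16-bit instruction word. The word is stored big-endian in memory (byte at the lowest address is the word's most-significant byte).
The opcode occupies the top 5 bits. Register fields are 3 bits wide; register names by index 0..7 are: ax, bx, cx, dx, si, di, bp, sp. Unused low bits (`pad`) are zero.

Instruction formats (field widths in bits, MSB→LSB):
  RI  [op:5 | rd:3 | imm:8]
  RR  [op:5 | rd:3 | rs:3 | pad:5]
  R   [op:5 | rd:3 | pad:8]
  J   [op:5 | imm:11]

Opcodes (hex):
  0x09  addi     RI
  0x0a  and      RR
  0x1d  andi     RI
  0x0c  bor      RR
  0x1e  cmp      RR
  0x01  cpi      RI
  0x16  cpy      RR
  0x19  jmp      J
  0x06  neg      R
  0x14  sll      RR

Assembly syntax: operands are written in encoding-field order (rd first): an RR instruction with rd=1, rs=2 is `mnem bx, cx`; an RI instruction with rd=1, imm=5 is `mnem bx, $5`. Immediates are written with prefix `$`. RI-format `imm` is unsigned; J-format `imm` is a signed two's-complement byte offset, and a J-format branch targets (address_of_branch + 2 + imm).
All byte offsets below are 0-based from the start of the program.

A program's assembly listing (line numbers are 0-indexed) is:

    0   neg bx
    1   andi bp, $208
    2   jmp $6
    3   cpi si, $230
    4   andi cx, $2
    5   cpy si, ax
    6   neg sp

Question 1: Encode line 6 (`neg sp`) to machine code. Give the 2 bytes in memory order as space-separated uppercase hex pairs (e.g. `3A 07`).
line 6 (neg): pack op=0x6:5|rd=7:3|pad=0:8 = 0x3700; big→ 37 00

37 00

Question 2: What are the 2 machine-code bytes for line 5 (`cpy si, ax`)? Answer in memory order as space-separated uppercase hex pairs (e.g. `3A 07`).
B4 00

line 5 (cpy): pack op=0x16:5|rd=4:3|rs=0:3|pad=0:5 = 0xb400; big→ b4 00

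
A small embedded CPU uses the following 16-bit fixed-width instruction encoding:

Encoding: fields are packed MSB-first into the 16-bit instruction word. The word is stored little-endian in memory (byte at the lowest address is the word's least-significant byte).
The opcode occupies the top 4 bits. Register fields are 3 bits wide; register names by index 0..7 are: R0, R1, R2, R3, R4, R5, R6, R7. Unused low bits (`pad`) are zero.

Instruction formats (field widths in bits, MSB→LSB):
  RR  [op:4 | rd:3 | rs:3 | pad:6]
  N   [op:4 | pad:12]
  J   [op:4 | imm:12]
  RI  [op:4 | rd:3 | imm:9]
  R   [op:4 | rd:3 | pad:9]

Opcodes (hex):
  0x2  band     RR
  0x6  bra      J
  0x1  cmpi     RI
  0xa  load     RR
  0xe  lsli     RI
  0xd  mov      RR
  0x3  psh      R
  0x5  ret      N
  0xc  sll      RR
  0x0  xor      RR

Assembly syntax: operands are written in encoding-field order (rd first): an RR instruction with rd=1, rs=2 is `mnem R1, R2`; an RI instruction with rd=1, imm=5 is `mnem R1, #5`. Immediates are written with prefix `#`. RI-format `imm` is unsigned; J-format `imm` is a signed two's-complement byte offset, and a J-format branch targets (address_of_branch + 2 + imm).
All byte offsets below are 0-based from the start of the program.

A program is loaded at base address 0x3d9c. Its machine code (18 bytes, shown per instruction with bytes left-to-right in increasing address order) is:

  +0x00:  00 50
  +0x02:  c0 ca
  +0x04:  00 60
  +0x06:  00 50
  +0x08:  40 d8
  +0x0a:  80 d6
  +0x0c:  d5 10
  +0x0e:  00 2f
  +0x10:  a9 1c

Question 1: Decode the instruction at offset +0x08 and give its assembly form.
[08] 40 d8 → 0xd840
  top 4b → 0xd → mov [RR]
  rd@[11:9]=0x4 ⇒ R4
  rs@[8:6]=0x1 ⇒ R1

mov R4, R1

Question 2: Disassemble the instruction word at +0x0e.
@+0e  little-endian(00 2f) = 0x2f00
  opcode bits[15:12]=0x2: band/RR
  rd@[11:9]=0x7 ⇒ R7
  rs@[8:6]=0x4 ⇒ R4

band R7, R4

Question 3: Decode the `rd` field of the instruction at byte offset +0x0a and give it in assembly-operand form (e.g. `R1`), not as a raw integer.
+0x0a: 80 d6 ⇒ word 0xd680 (little)
  opcode bits[15:12]=0xd: mov/RR
  rd@[11:9]=0x3 ⇒ R3
  rs@[8:6]=0x2 ⇒ R2

R3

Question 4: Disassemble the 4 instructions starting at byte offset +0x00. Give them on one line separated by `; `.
[00] 00 50 → 0x5000
  op=0x5000>>12=0x5 ⇒ ret (N)
[02] c0 ca → 0xcac0
  op=0xcac0>>12=0xc ⇒ sll (RR)
  rd@[11:9]=0x5 ⇒ R5
  rs@[8:6]=0x3 ⇒ R3
[04] 00 60 → 0x6000
  op=0x6000>>12=0x6 ⇒ bra (J)
  imm@[11:0]=0x0 ⇒ #0
[06] 00 50 → 0x5000
  op=0x5000>>12=0x5 ⇒ ret (N)

ret; sll R5, R3; bra #0; ret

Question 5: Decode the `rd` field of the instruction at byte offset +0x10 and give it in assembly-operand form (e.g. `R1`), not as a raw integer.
R6

+0x10: a9 1c ⇒ word 0x1ca9 (little)
  op=0x1ca9>>12=0x1 ⇒ cmpi (RI)
  rd@[11:9]=0x6 ⇒ R6
  imm@[8:0]=0xa9 ⇒ #169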